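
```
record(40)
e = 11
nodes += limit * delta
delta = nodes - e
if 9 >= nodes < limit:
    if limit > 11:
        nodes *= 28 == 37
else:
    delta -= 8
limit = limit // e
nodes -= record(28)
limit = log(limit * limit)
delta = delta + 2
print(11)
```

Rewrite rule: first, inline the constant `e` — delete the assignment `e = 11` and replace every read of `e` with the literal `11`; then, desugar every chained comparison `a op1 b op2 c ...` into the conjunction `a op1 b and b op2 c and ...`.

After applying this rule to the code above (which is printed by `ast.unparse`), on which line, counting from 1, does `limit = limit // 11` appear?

9

Transformed code:
record(40)
nodes += limit * delta
delta = nodes - 11
if 9 >= nodes and nodes < limit:
    if limit > 11:
        nodes *= 28 == 37
else:
    delta -= 8
limit = limit // 11
nodes -= record(28)
limit = log(limit * limit)
delta = delta + 2
print(11)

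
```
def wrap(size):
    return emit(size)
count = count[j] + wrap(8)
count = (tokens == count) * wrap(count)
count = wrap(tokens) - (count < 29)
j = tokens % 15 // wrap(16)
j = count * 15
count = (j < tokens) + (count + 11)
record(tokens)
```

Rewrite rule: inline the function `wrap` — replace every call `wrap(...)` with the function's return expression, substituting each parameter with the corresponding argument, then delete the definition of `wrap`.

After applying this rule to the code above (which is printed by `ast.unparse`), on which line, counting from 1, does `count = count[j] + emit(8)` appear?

Transformed code:
count = count[j] + emit(8)
count = (tokens == count) * emit(count)
count = emit(tokens) - (count < 29)
j = tokens % 15 // emit(16)
j = count * 15
count = (j < tokens) + (count + 11)
record(tokens)

1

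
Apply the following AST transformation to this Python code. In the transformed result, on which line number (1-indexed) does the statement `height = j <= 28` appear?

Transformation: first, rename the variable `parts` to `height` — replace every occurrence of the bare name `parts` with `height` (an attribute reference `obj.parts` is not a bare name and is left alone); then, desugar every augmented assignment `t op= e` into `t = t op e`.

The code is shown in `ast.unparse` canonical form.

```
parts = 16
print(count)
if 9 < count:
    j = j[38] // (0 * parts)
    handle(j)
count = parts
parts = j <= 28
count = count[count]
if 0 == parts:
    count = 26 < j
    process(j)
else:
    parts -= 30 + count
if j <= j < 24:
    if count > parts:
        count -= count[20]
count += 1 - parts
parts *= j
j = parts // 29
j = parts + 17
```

7

Transformed code:
height = 16
print(count)
if 9 < count:
    j = j[38] // (0 * height)
    handle(j)
count = height
height = j <= 28
count = count[count]
if 0 == height:
    count = 26 < j
    process(j)
else:
    height = height - (30 + count)
if j <= j < 24:
    if count > height:
        count = count - count[20]
count = count + (1 - height)
height = height * j
j = height // 29
j = height + 17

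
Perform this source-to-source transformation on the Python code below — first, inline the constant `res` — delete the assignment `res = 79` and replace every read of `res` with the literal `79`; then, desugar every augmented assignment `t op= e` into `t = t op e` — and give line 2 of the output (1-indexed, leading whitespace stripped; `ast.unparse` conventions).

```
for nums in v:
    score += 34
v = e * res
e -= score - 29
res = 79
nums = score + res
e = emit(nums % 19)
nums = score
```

Transformed code:
for nums in v:
    score = score + 34
v = e * 79
e = e - (score - 29)
nums = score + 79
e = emit(nums % 19)
nums = score

score = score + 34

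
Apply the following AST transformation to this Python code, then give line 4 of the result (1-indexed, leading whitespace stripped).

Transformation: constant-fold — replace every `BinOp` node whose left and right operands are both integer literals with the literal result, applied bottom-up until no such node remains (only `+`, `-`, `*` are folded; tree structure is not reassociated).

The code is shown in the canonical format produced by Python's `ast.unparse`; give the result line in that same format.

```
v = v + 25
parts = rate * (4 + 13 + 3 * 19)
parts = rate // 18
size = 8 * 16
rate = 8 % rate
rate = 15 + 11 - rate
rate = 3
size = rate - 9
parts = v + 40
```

Transformed code:
v = v + 25
parts = rate * 74
parts = rate // 18
size = 128
rate = 8 % rate
rate = 26 - rate
rate = 3
size = rate - 9
parts = v + 40

size = 128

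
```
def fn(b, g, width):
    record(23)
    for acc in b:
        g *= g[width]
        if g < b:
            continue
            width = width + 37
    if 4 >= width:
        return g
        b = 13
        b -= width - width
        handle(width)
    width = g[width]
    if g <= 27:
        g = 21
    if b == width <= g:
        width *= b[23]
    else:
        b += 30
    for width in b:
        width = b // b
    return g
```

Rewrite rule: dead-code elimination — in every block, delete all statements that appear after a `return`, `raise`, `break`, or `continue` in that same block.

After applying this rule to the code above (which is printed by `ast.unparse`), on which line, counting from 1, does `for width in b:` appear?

Transformed code:
def fn(b, g, width):
    record(23)
    for acc in b:
        g *= g[width]
        if g < b:
            continue
    if 4 >= width:
        return g
    width = g[width]
    if g <= 27:
        g = 21
    if b == width <= g:
        width *= b[23]
    else:
        b += 30
    for width in b:
        width = b // b
    return g

16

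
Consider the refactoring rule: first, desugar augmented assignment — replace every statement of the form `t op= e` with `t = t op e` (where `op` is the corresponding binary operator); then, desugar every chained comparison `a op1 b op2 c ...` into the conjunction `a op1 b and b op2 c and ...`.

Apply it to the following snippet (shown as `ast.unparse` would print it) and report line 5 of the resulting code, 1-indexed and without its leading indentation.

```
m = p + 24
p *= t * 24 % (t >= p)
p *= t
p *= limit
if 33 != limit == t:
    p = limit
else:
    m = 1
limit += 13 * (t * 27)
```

Transformed code:
m = p + 24
p = p * (t * 24 % (t >= p))
p = p * t
p = p * limit
if 33 != limit and limit == t:
    p = limit
else:
    m = 1
limit = limit + 13 * (t * 27)

if 33 != limit and limit == t:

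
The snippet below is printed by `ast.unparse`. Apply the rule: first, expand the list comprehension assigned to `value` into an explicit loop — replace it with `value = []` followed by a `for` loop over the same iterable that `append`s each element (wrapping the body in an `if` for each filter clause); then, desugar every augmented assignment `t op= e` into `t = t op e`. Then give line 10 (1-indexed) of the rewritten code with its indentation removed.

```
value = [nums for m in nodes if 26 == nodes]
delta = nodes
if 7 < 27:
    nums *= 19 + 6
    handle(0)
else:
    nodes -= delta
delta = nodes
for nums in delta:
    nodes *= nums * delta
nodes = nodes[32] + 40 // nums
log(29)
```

nodes = nodes - delta

Transformed code:
value = []
for m in nodes:
    if 26 == nodes:
        value.append(nums)
delta = nodes
if 7 < 27:
    nums = nums * (19 + 6)
    handle(0)
else:
    nodes = nodes - delta
delta = nodes
for nums in delta:
    nodes = nodes * (nums * delta)
nodes = nodes[32] + 40 // nums
log(29)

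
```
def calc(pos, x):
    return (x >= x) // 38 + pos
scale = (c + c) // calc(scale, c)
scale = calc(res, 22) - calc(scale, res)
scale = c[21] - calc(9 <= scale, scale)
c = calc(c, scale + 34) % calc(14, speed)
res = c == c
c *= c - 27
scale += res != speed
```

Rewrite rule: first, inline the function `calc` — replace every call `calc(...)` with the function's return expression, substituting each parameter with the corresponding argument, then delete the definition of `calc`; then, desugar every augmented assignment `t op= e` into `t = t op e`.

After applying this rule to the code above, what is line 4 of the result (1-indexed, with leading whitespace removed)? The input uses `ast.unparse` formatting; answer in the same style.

Transformed code:
scale = (c + c) // ((c >= c) // 38 + scale)
scale = (22 >= 22) // 38 + res - ((res >= res) // 38 + scale)
scale = c[21] - ((scale >= scale) // 38 + (9 <= scale))
c = ((scale + 34 >= scale + 34) // 38 + c) % ((speed >= speed) // 38 + 14)
res = c == c
c = c * (c - 27)
scale = scale + (res != speed)

c = ((scale + 34 >= scale + 34) // 38 + c) % ((speed >= speed) // 38 + 14)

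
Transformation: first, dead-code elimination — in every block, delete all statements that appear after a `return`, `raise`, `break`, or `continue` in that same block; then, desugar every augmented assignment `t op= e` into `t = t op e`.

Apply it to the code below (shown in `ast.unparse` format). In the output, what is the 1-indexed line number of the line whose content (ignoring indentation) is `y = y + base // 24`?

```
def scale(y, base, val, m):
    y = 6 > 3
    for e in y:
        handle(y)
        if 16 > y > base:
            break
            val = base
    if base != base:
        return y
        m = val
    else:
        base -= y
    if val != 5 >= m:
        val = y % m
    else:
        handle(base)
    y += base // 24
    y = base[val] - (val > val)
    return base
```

15

Transformed code:
def scale(y, base, val, m):
    y = 6 > 3
    for e in y:
        handle(y)
        if 16 > y > base:
            break
    if base != base:
        return y
    else:
        base = base - y
    if val != 5 >= m:
        val = y % m
    else:
        handle(base)
    y = y + base // 24
    y = base[val] - (val > val)
    return base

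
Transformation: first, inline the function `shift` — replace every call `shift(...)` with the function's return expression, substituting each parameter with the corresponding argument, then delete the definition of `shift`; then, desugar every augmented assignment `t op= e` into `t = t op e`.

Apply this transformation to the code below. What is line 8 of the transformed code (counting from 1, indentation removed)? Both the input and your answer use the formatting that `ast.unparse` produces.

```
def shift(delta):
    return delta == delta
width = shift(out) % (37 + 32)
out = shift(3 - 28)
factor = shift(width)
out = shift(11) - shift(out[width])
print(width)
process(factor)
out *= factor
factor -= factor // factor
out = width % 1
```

Transformed code:
width = (out == out) % (37 + 32)
out = 3 - 28 == 3 - 28
factor = width == width
out = (11 == 11) - (out[width] == out[width])
print(width)
process(factor)
out = out * factor
factor = factor - factor // factor
out = width % 1

factor = factor - factor // factor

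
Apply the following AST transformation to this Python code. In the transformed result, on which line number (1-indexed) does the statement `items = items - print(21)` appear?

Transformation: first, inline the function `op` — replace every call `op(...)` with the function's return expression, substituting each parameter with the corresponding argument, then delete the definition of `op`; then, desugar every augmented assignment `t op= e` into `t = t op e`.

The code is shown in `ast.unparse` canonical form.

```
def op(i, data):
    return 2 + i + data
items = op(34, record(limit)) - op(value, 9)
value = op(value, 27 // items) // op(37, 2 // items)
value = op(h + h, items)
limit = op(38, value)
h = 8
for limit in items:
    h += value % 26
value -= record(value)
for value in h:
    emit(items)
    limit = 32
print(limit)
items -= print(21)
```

13

Transformed code:
items = 2 + 34 + record(limit) - (2 + value + 9)
value = (2 + value + 27 // items) // (2 + 37 + 2 // items)
value = 2 + (h + h) + items
limit = 2 + 38 + value
h = 8
for limit in items:
    h = h + value % 26
value = value - record(value)
for value in h:
    emit(items)
    limit = 32
print(limit)
items = items - print(21)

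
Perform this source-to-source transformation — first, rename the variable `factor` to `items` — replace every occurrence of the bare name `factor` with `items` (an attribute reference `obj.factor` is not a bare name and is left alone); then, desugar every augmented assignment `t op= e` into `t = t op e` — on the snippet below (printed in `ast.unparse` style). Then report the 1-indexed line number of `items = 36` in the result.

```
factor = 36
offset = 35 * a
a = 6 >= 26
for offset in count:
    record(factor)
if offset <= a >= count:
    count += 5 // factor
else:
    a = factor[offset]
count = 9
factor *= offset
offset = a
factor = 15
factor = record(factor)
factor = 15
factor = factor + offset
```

Transformed code:
items = 36
offset = 35 * a
a = 6 >= 26
for offset in count:
    record(items)
if offset <= a >= count:
    count = count + 5 // items
else:
    a = items[offset]
count = 9
items = items * offset
offset = a
items = 15
items = record(items)
items = 15
items = items + offset

1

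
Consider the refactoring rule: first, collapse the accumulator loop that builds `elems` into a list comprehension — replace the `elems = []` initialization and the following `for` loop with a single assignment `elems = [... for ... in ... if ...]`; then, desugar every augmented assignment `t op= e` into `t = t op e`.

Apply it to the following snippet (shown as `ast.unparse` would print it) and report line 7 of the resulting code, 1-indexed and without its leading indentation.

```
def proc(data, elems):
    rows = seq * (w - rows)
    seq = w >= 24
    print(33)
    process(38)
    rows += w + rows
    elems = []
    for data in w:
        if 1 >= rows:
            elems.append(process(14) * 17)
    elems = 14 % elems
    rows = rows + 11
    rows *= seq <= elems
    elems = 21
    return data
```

elems = [process(14) * 17 for data in w if 1 >= rows]

Transformed code:
def proc(data, elems):
    rows = seq * (w - rows)
    seq = w >= 24
    print(33)
    process(38)
    rows = rows + (w + rows)
    elems = [process(14) * 17 for data in w if 1 >= rows]
    elems = 14 % elems
    rows = rows + 11
    rows = rows * (seq <= elems)
    elems = 21
    return data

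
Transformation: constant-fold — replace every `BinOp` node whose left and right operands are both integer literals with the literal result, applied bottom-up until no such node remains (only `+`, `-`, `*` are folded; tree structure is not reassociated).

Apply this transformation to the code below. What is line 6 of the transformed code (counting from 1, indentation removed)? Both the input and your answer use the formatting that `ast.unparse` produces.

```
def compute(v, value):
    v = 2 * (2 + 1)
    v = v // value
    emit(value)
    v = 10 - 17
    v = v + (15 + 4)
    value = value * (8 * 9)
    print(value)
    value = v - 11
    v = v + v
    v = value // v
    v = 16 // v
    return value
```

Transformed code:
def compute(v, value):
    v = 6
    v = v // value
    emit(value)
    v = -7
    v = v + 19
    value = value * 72
    print(value)
    value = v - 11
    v = v + v
    v = value // v
    v = 16 // v
    return value

v = v + 19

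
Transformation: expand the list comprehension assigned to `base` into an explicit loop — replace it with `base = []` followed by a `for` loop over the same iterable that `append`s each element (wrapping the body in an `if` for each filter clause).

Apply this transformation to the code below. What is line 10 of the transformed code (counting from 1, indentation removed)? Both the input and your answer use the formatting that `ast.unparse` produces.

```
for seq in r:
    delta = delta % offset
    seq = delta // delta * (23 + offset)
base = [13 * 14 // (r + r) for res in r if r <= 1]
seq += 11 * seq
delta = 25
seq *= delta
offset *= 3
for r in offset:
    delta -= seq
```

Transformed code:
for seq in r:
    delta = delta % offset
    seq = delta // delta * (23 + offset)
base = []
for res in r:
    if r <= 1:
        base.append(13 * 14 // (r + r))
seq += 11 * seq
delta = 25
seq *= delta
offset *= 3
for r in offset:
    delta -= seq

seq *= delta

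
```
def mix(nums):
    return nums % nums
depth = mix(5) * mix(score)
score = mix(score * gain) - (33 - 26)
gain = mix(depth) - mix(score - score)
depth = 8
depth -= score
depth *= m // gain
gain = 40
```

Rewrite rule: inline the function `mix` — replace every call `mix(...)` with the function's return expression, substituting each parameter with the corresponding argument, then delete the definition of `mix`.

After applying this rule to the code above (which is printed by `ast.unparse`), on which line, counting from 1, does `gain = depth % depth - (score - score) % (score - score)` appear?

Transformed code:
depth = 5 % 5 * (score % score)
score = score * gain % (score * gain) - (33 - 26)
gain = depth % depth - (score - score) % (score - score)
depth = 8
depth -= score
depth *= m // gain
gain = 40

3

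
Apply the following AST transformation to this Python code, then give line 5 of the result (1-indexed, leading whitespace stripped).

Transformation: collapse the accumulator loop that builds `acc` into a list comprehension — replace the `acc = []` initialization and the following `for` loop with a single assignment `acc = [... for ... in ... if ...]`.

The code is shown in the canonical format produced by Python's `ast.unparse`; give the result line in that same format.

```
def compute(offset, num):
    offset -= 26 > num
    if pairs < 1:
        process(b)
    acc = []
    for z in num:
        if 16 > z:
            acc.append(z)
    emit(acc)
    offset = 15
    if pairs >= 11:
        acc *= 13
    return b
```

acc = [z for z in num if 16 > z]

Transformed code:
def compute(offset, num):
    offset -= 26 > num
    if pairs < 1:
        process(b)
    acc = [z for z in num if 16 > z]
    emit(acc)
    offset = 15
    if pairs >= 11:
        acc *= 13
    return b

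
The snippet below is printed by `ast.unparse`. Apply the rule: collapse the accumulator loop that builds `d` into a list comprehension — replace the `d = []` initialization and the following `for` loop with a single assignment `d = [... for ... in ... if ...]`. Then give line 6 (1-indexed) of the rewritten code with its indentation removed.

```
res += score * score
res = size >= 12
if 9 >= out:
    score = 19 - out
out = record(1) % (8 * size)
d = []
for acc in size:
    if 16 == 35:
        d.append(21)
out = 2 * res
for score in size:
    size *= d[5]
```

d = [21 for acc in size if 16 == 35]

Transformed code:
res += score * score
res = size >= 12
if 9 >= out:
    score = 19 - out
out = record(1) % (8 * size)
d = [21 for acc in size if 16 == 35]
out = 2 * res
for score in size:
    size *= d[5]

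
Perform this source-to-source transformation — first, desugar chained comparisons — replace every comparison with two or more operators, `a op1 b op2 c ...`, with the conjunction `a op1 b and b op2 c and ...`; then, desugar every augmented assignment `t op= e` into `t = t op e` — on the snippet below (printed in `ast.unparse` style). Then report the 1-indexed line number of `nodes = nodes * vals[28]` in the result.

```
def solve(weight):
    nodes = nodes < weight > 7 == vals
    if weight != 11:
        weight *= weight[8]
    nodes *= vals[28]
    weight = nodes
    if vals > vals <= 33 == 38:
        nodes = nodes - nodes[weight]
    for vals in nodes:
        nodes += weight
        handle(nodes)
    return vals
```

Transformed code:
def solve(weight):
    nodes = nodes < weight and weight > 7 and (7 == vals)
    if weight != 11:
        weight = weight * weight[8]
    nodes = nodes * vals[28]
    weight = nodes
    if vals > vals and vals <= 33 and (33 == 38):
        nodes = nodes - nodes[weight]
    for vals in nodes:
        nodes = nodes + weight
        handle(nodes)
    return vals

5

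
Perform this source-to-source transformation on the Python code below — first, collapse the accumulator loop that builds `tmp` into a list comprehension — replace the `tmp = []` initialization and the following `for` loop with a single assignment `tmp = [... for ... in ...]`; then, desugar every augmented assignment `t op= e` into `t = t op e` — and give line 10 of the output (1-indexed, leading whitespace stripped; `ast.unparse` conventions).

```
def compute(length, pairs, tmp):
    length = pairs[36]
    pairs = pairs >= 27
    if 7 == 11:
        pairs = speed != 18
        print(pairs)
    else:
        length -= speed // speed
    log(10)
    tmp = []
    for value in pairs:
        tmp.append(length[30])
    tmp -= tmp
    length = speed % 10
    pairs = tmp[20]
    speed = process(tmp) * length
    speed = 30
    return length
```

Transformed code:
def compute(length, pairs, tmp):
    length = pairs[36]
    pairs = pairs >= 27
    if 7 == 11:
        pairs = speed != 18
        print(pairs)
    else:
        length = length - speed // speed
    log(10)
    tmp = [length[30] for value in pairs]
    tmp = tmp - tmp
    length = speed % 10
    pairs = tmp[20]
    speed = process(tmp) * length
    speed = 30
    return length

tmp = [length[30] for value in pairs]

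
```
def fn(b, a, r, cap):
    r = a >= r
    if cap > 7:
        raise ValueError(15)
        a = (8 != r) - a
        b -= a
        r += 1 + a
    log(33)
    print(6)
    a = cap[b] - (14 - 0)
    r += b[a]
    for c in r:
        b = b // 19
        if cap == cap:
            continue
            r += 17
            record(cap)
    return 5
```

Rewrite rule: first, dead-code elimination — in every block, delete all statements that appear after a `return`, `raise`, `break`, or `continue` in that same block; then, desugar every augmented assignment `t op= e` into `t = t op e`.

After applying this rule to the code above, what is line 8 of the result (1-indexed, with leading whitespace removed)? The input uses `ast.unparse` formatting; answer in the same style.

r = r + b[a]

Transformed code:
def fn(b, a, r, cap):
    r = a >= r
    if cap > 7:
        raise ValueError(15)
    log(33)
    print(6)
    a = cap[b] - (14 - 0)
    r = r + b[a]
    for c in r:
        b = b // 19
        if cap == cap:
            continue
    return 5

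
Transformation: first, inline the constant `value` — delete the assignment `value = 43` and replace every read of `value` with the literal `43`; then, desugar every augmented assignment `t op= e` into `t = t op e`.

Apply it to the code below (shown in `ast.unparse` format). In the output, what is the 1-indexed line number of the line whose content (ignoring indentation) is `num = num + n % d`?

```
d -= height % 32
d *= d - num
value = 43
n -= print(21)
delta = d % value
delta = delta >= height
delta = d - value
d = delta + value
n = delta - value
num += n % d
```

9

Transformed code:
d = d - height % 32
d = d * (d - num)
n = n - print(21)
delta = d % 43
delta = delta >= height
delta = d - 43
d = delta + 43
n = delta - 43
num = num + n % d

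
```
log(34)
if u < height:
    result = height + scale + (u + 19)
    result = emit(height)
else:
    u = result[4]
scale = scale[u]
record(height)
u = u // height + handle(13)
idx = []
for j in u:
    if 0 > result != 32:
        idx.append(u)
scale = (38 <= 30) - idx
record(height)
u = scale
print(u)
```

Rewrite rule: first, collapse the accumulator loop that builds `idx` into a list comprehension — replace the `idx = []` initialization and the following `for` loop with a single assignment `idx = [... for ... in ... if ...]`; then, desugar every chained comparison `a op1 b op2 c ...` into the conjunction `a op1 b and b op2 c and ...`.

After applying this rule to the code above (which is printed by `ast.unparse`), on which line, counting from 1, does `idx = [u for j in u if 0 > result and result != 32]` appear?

Transformed code:
log(34)
if u < height:
    result = height + scale + (u + 19)
    result = emit(height)
else:
    u = result[4]
scale = scale[u]
record(height)
u = u // height + handle(13)
idx = [u for j in u if 0 > result and result != 32]
scale = (38 <= 30) - idx
record(height)
u = scale
print(u)

10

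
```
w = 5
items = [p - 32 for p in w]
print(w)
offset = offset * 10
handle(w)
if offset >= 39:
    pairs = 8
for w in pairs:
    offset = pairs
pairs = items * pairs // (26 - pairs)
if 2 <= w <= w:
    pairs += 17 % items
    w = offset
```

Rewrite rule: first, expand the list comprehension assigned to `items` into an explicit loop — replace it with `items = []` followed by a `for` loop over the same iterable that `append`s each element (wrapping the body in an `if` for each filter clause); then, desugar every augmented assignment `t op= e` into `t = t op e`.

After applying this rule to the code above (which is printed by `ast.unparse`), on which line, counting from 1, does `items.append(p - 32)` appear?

Transformed code:
w = 5
items = []
for p in w:
    items.append(p - 32)
print(w)
offset = offset * 10
handle(w)
if offset >= 39:
    pairs = 8
for w in pairs:
    offset = pairs
pairs = items * pairs // (26 - pairs)
if 2 <= w <= w:
    pairs = pairs + 17 % items
    w = offset

4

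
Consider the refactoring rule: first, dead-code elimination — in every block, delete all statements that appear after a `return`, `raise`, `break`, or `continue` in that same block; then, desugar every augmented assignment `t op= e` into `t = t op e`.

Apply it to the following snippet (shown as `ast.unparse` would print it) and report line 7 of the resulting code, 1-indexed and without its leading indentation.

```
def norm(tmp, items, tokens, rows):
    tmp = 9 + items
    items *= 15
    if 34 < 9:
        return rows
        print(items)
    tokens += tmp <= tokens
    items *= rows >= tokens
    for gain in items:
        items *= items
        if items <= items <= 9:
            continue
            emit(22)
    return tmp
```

Transformed code:
def norm(tmp, items, tokens, rows):
    tmp = 9 + items
    items = items * 15
    if 34 < 9:
        return rows
    tokens = tokens + (tmp <= tokens)
    items = items * (rows >= tokens)
    for gain in items:
        items = items * items
        if items <= items <= 9:
            continue
    return tmp

items = items * (rows >= tokens)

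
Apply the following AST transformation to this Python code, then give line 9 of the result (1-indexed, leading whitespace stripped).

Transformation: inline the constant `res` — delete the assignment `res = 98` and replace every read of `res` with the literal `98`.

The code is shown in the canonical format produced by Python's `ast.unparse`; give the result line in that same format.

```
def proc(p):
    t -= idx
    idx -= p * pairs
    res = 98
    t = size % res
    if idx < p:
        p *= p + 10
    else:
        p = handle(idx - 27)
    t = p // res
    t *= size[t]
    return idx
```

Transformed code:
def proc(p):
    t -= idx
    idx -= p * pairs
    t = size % 98
    if idx < p:
        p *= p + 10
    else:
        p = handle(idx - 27)
    t = p // 98
    t *= size[t]
    return idx

t = p // 98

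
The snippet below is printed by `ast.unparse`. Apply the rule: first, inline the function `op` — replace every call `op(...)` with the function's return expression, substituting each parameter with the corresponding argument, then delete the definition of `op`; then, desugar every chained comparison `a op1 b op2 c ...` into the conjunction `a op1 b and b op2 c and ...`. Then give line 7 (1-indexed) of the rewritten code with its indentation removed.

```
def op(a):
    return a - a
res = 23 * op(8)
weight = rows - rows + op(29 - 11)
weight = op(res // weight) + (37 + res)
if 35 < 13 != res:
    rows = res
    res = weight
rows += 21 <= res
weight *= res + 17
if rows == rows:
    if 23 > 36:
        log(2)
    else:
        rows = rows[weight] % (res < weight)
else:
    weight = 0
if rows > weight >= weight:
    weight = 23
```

rows += 21 <= res

Transformed code:
res = 23 * (8 - 8)
weight = rows - rows + (29 - 11 - (29 - 11))
weight = res // weight - res // weight + (37 + res)
if 35 < 13 and 13 != res:
    rows = res
    res = weight
rows += 21 <= res
weight *= res + 17
if rows == rows:
    if 23 > 36:
        log(2)
    else:
        rows = rows[weight] % (res < weight)
else:
    weight = 0
if rows > weight and weight >= weight:
    weight = 23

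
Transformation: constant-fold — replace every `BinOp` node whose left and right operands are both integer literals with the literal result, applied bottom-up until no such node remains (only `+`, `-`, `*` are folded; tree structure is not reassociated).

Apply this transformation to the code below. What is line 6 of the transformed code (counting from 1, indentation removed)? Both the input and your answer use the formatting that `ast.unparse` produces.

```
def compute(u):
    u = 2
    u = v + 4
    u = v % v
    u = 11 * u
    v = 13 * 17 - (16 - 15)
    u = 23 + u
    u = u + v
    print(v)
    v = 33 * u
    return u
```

v = 220

Transformed code:
def compute(u):
    u = 2
    u = v + 4
    u = v % v
    u = 11 * u
    v = 220
    u = 23 + u
    u = u + v
    print(v)
    v = 33 * u
    return u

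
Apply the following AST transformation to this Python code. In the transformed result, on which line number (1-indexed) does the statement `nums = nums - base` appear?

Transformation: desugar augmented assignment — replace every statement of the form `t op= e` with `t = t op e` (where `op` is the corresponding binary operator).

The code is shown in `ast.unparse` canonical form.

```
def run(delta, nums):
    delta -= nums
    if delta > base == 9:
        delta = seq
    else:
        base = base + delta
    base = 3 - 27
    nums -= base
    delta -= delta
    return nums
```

Transformed code:
def run(delta, nums):
    delta = delta - nums
    if delta > base == 9:
        delta = seq
    else:
        base = base + delta
    base = 3 - 27
    nums = nums - base
    delta = delta - delta
    return nums

8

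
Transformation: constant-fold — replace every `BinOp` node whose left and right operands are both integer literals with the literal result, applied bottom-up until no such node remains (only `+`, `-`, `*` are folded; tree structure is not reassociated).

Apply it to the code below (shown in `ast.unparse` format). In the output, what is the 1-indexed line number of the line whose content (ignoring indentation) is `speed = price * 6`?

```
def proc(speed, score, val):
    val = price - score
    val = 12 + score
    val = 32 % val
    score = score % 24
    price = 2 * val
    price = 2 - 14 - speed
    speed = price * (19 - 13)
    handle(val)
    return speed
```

8

Transformed code:
def proc(speed, score, val):
    val = price - score
    val = 12 + score
    val = 32 % val
    score = score % 24
    price = 2 * val
    price = -12 - speed
    speed = price * 6
    handle(val)
    return speed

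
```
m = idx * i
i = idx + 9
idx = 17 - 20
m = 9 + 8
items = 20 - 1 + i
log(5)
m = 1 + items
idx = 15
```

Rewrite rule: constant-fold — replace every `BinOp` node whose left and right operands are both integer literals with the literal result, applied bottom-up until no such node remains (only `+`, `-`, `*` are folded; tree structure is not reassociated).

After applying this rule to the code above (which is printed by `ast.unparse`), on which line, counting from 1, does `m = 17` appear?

Transformed code:
m = idx * i
i = idx + 9
idx = -3
m = 17
items = 19 + i
log(5)
m = 1 + items
idx = 15

4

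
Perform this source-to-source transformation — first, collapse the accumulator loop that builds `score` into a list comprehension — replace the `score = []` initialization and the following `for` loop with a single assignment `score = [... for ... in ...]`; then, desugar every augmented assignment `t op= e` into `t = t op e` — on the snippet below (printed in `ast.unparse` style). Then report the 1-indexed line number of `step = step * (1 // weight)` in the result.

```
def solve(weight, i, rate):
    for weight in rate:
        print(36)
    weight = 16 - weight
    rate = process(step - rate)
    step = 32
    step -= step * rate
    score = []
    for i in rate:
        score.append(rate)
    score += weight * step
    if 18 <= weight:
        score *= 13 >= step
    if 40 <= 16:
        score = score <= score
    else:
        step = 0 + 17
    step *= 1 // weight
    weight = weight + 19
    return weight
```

Transformed code:
def solve(weight, i, rate):
    for weight in rate:
        print(36)
    weight = 16 - weight
    rate = process(step - rate)
    step = 32
    step = step - step * rate
    score = [rate for i in rate]
    score = score + weight * step
    if 18 <= weight:
        score = score * (13 >= step)
    if 40 <= 16:
        score = score <= score
    else:
        step = 0 + 17
    step = step * (1 // weight)
    weight = weight + 19
    return weight

16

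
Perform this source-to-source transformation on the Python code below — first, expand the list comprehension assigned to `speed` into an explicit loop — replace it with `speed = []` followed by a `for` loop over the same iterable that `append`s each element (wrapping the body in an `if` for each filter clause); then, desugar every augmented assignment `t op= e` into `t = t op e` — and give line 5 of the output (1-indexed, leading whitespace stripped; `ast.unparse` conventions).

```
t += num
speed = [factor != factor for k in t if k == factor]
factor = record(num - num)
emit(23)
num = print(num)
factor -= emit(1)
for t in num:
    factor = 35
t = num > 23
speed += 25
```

Transformed code:
t = t + num
speed = []
for k in t:
    if k == factor:
        speed.append(factor != factor)
factor = record(num - num)
emit(23)
num = print(num)
factor = factor - emit(1)
for t in num:
    factor = 35
t = num > 23
speed = speed + 25

speed.append(factor != factor)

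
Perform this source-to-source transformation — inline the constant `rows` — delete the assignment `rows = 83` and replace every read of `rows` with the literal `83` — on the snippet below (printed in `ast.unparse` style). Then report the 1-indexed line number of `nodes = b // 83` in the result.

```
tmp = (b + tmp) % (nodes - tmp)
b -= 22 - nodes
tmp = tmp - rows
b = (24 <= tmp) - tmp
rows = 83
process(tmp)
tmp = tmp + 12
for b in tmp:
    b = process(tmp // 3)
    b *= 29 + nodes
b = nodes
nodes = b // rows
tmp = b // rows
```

11

Transformed code:
tmp = (b + tmp) % (nodes - tmp)
b -= 22 - nodes
tmp = tmp - 83
b = (24 <= tmp) - tmp
process(tmp)
tmp = tmp + 12
for b in tmp:
    b = process(tmp // 3)
    b *= 29 + nodes
b = nodes
nodes = b // 83
tmp = b // 83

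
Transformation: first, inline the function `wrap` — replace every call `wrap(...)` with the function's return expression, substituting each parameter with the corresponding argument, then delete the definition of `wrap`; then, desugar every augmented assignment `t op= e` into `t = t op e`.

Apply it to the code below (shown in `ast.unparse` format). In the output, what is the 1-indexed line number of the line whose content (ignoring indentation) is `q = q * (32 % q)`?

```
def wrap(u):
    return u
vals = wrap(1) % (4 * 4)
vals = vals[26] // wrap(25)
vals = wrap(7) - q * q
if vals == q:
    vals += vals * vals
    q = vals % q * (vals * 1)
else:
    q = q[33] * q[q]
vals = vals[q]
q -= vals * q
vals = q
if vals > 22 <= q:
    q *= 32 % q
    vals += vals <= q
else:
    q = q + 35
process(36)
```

Transformed code:
vals = 1 % (4 * 4)
vals = vals[26] // 25
vals = 7 - q * q
if vals == q:
    vals = vals + vals * vals
    q = vals % q * (vals * 1)
else:
    q = q[33] * q[q]
vals = vals[q]
q = q - vals * q
vals = q
if vals > 22 <= q:
    q = q * (32 % q)
    vals = vals + (vals <= q)
else:
    q = q + 35
process(36)

13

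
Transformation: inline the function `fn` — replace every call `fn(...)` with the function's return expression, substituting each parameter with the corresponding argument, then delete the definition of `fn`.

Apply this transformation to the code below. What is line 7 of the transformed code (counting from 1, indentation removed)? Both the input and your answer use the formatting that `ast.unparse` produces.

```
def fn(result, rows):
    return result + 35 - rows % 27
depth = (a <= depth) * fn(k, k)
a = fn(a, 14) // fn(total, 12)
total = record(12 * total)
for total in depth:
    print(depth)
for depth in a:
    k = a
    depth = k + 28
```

k = a

Transformed code:
depth = (a <= depth) * (k + 35 - k % 27)
a = (a + 35 - 14 % 27) // (total + 35 - 12 % 27)
total = record(12 * total)
for total in depth:
    print(depth)
for depth in a:
    k = a
    depth = k + 28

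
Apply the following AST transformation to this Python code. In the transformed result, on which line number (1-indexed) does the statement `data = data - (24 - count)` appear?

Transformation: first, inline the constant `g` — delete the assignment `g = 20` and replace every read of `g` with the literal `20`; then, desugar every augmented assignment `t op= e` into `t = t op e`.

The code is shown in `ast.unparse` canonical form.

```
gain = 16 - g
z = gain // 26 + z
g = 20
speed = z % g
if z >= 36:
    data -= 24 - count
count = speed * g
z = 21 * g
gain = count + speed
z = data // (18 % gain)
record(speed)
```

5

Transformed code:
gain = 16 - 20
z = gain // 26 + z
speed = z % 20
if z >= 36:
    data = data - (24 - count)
count = speed * 20
z = 21 * 20
gain = count + speed
z = data // (18 % gain)
record(speed)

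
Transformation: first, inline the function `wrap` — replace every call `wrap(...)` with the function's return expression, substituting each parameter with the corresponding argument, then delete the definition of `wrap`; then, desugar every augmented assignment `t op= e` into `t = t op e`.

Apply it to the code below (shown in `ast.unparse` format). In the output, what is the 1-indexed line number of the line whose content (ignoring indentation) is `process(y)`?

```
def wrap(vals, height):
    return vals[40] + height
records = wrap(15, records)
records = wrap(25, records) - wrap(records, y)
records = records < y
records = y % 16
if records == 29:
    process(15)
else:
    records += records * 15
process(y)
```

Transformed code:
records = 15[40] + records
records = 25[40] + records - (records[40] + y)
records = records < y
records = y % 16
if records == 29:
    process(15)
else:
    records = records + records * 15
process(y)

9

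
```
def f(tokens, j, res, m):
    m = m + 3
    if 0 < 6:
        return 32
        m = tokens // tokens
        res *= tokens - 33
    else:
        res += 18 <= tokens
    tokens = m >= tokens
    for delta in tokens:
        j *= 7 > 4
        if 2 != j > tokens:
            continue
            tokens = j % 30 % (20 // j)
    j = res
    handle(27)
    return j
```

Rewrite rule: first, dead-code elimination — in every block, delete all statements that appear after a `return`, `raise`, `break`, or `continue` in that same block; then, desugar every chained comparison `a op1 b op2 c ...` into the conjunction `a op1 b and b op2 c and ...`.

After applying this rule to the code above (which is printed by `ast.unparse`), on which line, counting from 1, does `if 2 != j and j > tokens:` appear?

10

Transformed code:
def f(tokens, j, res, m):
    m = m + 3
    if 0 < 6:
        return 32
    else:
        res += 18 <= tokens
    tokens = m >= tokens
    for delta in tokens:
        j *= 7 > 4
        if 2 != j and j > tokens:
            continue
    j = res
    handle(27)
    return j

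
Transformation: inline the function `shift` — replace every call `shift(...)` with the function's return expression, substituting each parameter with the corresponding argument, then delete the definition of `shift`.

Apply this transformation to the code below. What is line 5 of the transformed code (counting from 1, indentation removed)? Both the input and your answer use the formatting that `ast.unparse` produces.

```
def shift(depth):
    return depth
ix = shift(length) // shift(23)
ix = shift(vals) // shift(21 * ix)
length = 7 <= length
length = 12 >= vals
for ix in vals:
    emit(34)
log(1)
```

for ix in vals:

Transformed code:
ix = length // 23
ix = vals // (21 * ix)
length = 7 <= length
length = 12 >= vals
for ix in vals:
    emit(34)
log(1)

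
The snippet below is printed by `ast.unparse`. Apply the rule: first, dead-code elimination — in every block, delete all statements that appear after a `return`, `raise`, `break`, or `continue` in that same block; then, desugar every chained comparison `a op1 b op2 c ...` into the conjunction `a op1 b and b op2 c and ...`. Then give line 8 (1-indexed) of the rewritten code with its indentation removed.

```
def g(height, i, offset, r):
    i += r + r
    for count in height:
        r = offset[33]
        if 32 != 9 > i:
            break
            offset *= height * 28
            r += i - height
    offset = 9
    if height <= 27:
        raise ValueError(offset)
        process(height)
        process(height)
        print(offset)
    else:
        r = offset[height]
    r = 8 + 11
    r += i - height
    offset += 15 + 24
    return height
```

Transformed code:
def g(height, i, offset, r):
    i += r + r
    for count in height:
        r = offset[33]
        if 32 != 9 and 9 > i:
            break
    offset = 9
    if height <= 27:
        raise ValueError(offset)
    else:
        r = offset[height]
    r = 8 + 11
    r += i - height
    offset += 15 + 24
    return height

if height <= 27: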